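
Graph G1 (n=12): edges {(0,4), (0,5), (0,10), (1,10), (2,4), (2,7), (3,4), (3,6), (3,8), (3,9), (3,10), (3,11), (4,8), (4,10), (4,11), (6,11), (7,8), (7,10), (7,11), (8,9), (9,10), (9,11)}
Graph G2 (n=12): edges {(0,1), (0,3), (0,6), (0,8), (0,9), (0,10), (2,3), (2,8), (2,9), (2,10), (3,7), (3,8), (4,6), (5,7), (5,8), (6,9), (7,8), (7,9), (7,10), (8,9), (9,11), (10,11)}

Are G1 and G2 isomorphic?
Yes, isomorphic

The graphs are isomorphic.
One valid mapping φ: V(G1) → V(G2): 0→6, 1→1, 2→11, 3→8, 4→9, 5→4, 6→5, 7→10, 8→2, 9→3, 10→0, 11→7

Verify φ preserves adjacency — for each edge of G1, its image is an edge of G2:
  (0,4) → (φ(0),φ(4)) = (6,9) ∈ E(G2) ✓
  (0,5) → (φ(0),φ(5)) = (4,6) ∈ E(G2) ✓
  (0,10) → (φ(0),φ(10)) = (0,6) ∈ E(G2) ✓
  (1,10) → (φ(1),φ(10)) = (0,1) ∈ E(G2) ✓
  (2,4) → (φ(2),φ(4)) = (9,11) ∈ E(G2) ✓
  (2,7) → (φ(2),φ(7)) = (10,11) ∈ E(G2) ✓
  (3,4) → (φ(3),φ(4)) = (8,9) ∈ E(G2) ✓
  (3,6) → (φ(3),φ(6)) = (5,8) ∈ E(G2) ✓
  (3,8) → (φ(3),φ(8)) = (2,8) ∈ E(G2) ✓
  (3,9) → (φ(3),φ(9)) = (3,8) ∈ E(G2) ✓
  (3,10) → (φ(3),φ(10)) = (0,8) ∈ E(G2) ✓
  (3,11) → (φ(3),φ(11)) = (7,8) ∈ E(G2) ✓
  (4,8) → (φ(4),φ(8)) = (2,9) ∈ E(G2) ✓
  (4,10) → (φ(4),φ(10)) = (0,9) ∈ E(G2) ✓
  (4,11) → (φ(4),φ(11)) = (7,9) ∈ E(G2) ✓
  (6,11) → (φ(6),φ(11)) = (5,7) ∈ E(G2) ✓
  (7,8) → (φ(7),φ(8)) = (2,10) ∈ E(G2) ✓
  (7,10) → (φ(7),φ(10)) = (0,10) ∈ E(G2) ✓
  (7,11) → (φ(7),φ(11)) = (7,10) ∈ E(G2) ✓
  (8,9) → (φ(8),φ(9)) = (2,3) ∈ E(G2) ✓
  (9,10) → (φ(9),φ(10)) = (0,3) ∈ E(G2) ✓
  (9,11) → (φ(9),φ(11)) = (3,7) ∈ E(G2) ✓
All 22 edges of G1 map to edges of G2, and |E(G1)| = |E(G2)| = 22, so φ is a bijection on edges as well as vertices. Hence G1 ≅ G2.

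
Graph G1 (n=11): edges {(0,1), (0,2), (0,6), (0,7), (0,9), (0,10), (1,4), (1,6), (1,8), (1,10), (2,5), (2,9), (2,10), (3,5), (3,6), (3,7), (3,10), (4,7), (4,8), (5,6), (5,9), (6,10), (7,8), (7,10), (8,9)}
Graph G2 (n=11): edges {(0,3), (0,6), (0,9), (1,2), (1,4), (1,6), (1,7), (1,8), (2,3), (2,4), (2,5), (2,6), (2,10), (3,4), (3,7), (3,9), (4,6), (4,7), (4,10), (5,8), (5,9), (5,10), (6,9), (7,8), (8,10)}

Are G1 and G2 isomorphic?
Yes, isomorphic

The graphs are isomorphic.
One valid mapping φ: V(G1) → V(G2): 0→2, 1→6, 2→10, 3→7, 4→0, 5→8, 6→1, 7→3, 8→9, 9→5, 10→4

Verify φ preserves adjacency — for each edge of G1, its image is an edge of G2:
  (0,1) → (φ(0),φ(1)) = (2,6) ∈ E(G2) ✓
  (0,2) → (φ(0),φ(2)) = (2,10) ∈ E(G2) ✓
  (0,6) → (φ(0),φ(6)) = (1,2) ∈ E(G2) ✓
  (0,7) → (φ(0),φ(7)) = (2,3) ∈ E(G2) ✓
  (0,9) → (φ(0),φ(9)) = (2,5) ∈ E(G2) ✓
  (0,10) → (φ(0),φ(10)) = (2,4) ∈ E(G2) ✓
  (1,4) → (φ(1),φ(4)) = (0,6) ∈ E(G2) ✓
  (1,6) → (φ(1),φ(6)) = (1,6) ∈ E(G2) ✓
  (1,8) → (φ(1),φ(8)) = (6,9) ∈ E(G2) ✓
  (1,10) → (φ(1),φ(10)) = (4,6) ∈ E(G2) ✓
  (2,5) → (φ(2),φ(5)) = (8,10) ∈ E(G2) ✓
  (2,9) → (φ(2),φ(9)) = (5,10) ∈ E(G2) ✓
  (2,10) → (φ(2),φ(10)) = (4,10) ∈ E(G2) ✓
  (3,5) → (φ(3),φ(5)) = (7,8) ∈ E(G2) ✓
  (3,6) → (φ(3),φ(6)) = (1,7) ∈ E(G2) ✓
  (3,7) → (φ(3),φ(7)) = (3,7) ∈ E(G2) ✓
  (3,10) → (φ(3),φ(10)) = (4,7) ∈ E(G2) ✓
  (4,7) → (φ(4),φ(7)) = (0,3) ∈ E(G2) ✓
  (4,8) → (φ(4),φ(8)) = (0,9) ∈ E(G2) ✓
  (5,6) → (φ(5),φ(6)) = (1,8) ∈ E(G2) ✓
  (5,9) → (φ(5),φ(9)) = (5,8) ∈ E(G2) ✓
  (6,10) → (φ(6),φ(10)) = (1,4) ∈ E(G2) ✓
  (7,8) → (φ(7),φ(8)) = (3,9) ∈ E(G2) ✓
  (7,10) → (φ(7),φ(10)) = (3,4) ∈ E(G2) ✓
  (8,9) → (φ(8),φ(9)) = (5,9) ∈ E(G2) ✓
All 25 edges of G1 map to edges of G2, and |E(G1)| = |E(G2)| = 25, so φ is a bijection on edges as well as vertices. Hence G1 ≅ G2.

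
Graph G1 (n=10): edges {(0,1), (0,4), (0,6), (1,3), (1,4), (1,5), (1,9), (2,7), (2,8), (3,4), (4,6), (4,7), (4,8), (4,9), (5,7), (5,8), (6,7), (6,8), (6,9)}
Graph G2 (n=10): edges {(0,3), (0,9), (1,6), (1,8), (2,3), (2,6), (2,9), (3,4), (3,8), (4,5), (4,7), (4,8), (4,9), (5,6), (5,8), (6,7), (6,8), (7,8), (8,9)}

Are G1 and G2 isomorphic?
Yes, isomorphic

The graphs are isomorphic.
One valid mapping φ: V(G1) → V(G2): 0→7, 1→6, 2→0, 3→1, 4→8, 5→2, 6→4, 7→3, 8→9, 9→5

Verify φ preserves adjacency — for each edge of G1, its image is an edge of G2:
  (0,1) → (φ(0),φ(1)) = (6,7) ∈ E(G2) ✓
  (0,4) → (φ(0),φ(4)) = (7,8) ∈ E(G2) ✓
  (0,6) → (φ(0),φ(6)) = (4,7) ∈ E(G2) ✓
  (1,3) → (φ(1),φ(3)) = (1,6) ∈ E(G2) ✓
  (1,4) → (φ(1),φ(4)) = (6,8) ∈ E(G2) ✓
  (1,5) → (φ(1),φ(5)) = (2,6) ∈ E(G2) ✓
  (1,9) → (φ(1),φ(9)) = (5,6) ∈ E(G2) ✓
  (2,7) → (φ(2),φ(7)) = (0,3) ∈ E(G2) ✓
  (2,8) → (φ(2),φ(8)) = (0,9) ∈ E(G2) ✓
  (3,4) → (φ(3),φ(4)) = (1,8) ∈ E(G2) ✓
  (4,6) → (φ(4),φ(6)) = (4,8) ∈ E(G2) ✓
  (4,7) → (φ(4),φ(7)) = (3,8) ∈ E(G2) ✓
  (4,8) → (φ(4),φ(8)) = (8,9) ∈ E(G2) ✓
  (4,9) → (φ(4),φ(9)) = (5,8) ∈ E(G2) ✓
  (5,7) → (φ(5),φ(7)) = (2,3) ∈ E(G2) ✓
  (5,8) → (φ(5),φ(8)) = (2,9) ∈ E(G2) ✓
  (6,7) → (φ(6),φ(7)) = (3,4) ∈ E(G2) ✓
  (6,8) → (φ(6),φ(8)) = (4,9) ∈ E(G2) ✓
  (6,9) → (φ(6),φ(9)) = (4,5) ∈ E(G2) ✓
All 19 edges of G1 map to edges of G2, and |E(G1)| = |E(G2)| = 19, so φ is a bijection on edges as well as vertices. Hence G1 ≅ G2.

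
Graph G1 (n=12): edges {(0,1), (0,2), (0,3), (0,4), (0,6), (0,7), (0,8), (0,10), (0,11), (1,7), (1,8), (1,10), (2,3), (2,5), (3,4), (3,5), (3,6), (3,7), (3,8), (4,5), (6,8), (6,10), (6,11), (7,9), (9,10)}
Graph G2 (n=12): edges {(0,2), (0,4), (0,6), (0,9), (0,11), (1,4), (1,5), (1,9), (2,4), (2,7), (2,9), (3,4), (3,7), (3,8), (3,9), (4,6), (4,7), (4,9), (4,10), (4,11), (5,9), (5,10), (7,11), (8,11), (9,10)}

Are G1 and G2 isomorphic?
Yes, isomorphic

The graphs are isomorphic.
One valid mapping φ: V(G1) → V(G2): 0→4, 1→7, 2→1, 3→9, 4→10, 5→5, 6→0, 7→3, 8→2, 9→8, 10→11, 11→6

Verify φ preserves adjacency — for each edge of G1, its image is an edge of G2:
  (0,1) → (φ(0),φ(1)) = (4,7) ∈ E(G2) ✓
  (0,2) → (φ(0),φ(2)) = (1,4) ∈ E(G2) ✓
  (0,3) → (φ(0),φ(3)) = (4,9) ∈ E(G2) ✓
  (0,4) → (φ(0),φ(4)) = (4,10) ∈ E(G2) ✓
  (0,6) → (φ(0),φ(6)) = (0,4) ∈ E(G2) ✓
  (0,7) → (φ(0),φ(7)) = (3,4) ∈ E(G2) ✓
  (0,8) → (φ(0),φ(8)) = (2,4) ∈ E(G2) ✓
  (0,10) → (φ(0),φ(10)) = (4,11) ∈ E(G2) ✓
  (0,11) → (φ(0),φ(11)) = (4,6) ∈ E(G2) ✓
  (1,7) → (φ(1),φ(7)) = (3,7) ∈ E(G2) ✓
  (1,8) → (φ(1),φ(8)) = (2,7) ∈ E(G2) ✓
  (1,10) → (φ(1),φ(10)) = (7,11) ∈ E(G2) ✓
  (2,3) → (φ(2),φ(3)) = (1,9) ∈ E(G2) ✓
  (2,5) → (φ(2),φ(5)) = (1,5) ∈ E(G2) ✓
  (3,4) → (φ(3),φ(4)) = (9,10) ∈ E(G2) ✓
  (3,5) → (φ(3),φ(5)) = (5,9) ∈ E(G2) ✓
  (3,6) → (φ(3),φ(6)) = (0,9) ∈ E(G2) ✓
  (3,7) → (φ(3),φ(7)) = (3,9) ∈ E(G2) ✓
  (3,8) → (φ(3),φ(8)) = (2,9) ∈ E(G2) ✓
  (4,5) → (φ(4),φ(5)) = (5,10) ∈ E(G2) ✓
  (6,8) → (φ(6),φ(8)) = (0,2) ∈ E(G2) ✓
  (6,10) → (φ(6),φ(10)) = (0,11) ∈ E(G2) ✓
  (6,11) → (φ(6),φ(11)) = (0,6) ∈ E(G2) ✓
  (7,9) → (φ(7),φ(9)) = (3,8) ∈ E(G2) ✓
  (9,10) → (φ(9),φ(10)) = (8,11) ∈ E(G2) ✓
All 25 edges of G1 map to edges of G2, and |E(G1)| = |E(G2)| = 25, so φ is a bijection on edges as well as vertices. Hence G1 ≅ G2.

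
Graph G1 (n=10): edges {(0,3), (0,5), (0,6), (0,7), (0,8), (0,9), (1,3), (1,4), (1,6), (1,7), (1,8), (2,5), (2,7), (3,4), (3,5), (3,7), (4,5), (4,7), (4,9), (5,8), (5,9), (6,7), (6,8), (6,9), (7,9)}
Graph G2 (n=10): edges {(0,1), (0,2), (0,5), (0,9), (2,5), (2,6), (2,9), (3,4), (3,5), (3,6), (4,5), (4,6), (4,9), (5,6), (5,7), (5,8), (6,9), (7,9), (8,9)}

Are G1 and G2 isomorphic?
No, not isomorphic

The graphs are NOT isomorphic.

Counting triangles (3-cliques): G1 has 18, G2 has 9.
Triangle count is an isomorphism invariant, so differing triangle counts rule out isomorphism.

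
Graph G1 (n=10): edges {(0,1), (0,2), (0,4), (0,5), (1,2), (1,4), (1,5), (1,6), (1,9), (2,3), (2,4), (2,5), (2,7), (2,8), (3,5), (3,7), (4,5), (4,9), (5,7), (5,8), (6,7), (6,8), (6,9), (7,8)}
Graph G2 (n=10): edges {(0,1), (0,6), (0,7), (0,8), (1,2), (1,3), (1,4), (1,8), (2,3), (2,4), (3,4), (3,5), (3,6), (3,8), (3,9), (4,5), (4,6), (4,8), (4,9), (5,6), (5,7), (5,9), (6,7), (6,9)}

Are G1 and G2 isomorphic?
Yes, isomorphic

The graphs are isomorphic.
One valid mapping φ: V(G1) → V(G2): 0→9, 1→6, 2→4, 3→2, 4→5, 5→3, 6→0, 7→1, 8→8, 9→7

Verify φ preserves adjacency — for each edge of G1, its image is an edge of G2:
  (0,1) → (φ(0),φ(1)) = (6,9) ∈ E(G2) ✓
  (0,2) → (φ(0),φ(2)) = (4,9) ∈ E(G2) ✓
  (0,4) → (φ(0),φ(4)) = (5,9) ∈ E(G2) ✓
  (0,5) → (φ(0),φ(5)) = (3,9) ∈ E(G2) ✓
  (1,2) → (φ(1),φ(2)) = (4,6) ∈ E(G2) ✓
  (1,4) → (φ(1),φ(4)) = (5,6) ∈ E(G2) ✓
  (1,5) → (φ(1),φ(5)) = (3,6) ∈ E(G2) ✓
  (1,6) → (φ(1),φ(6)) = (0,6) ∈ E(G2) ✓
  (1,9) → (φ(1),φ(9)) = (6,7) ∈ E(G2) ✓
  (2,3) → (φ(2),φ(3)) = (2,4) ∈ E(G2) ✓
  (2,4) → (φ(2),φ(4)) = (4,5) ∈ E(G2) ✓
  (2,5) → (φ(2),φ(5)) = (3,4) ∈ E(G2) ✓
  (2,7) → (φ(2),φ(7)) = (1,4) ∈ E(G2) ✓
  (2,8) → (φ(2),φ(8)) = (4,8) ∈ E(G2) ✓
  (3,5) → (φ(3),φ(5)) = (2,3) ∈ E(G2) ✓
  (3,7) → (φ(3),φ(7)) = (1,2) ∈ E(G2) ✓
  (4,5) → (φ(4),φ(5)) = (3,5) ∈ E(G2) ✓
  (4,9) → (φ(4),φ(9)) = (5,7) ∈ E(G2) ✓
  (5,7) → (φ(5),φ(7)) = (1,3) ∈ E(G2) ✓
  (5,8) → (φ(5),φ(8)) = (3,8) ∈ E(G2) ✓
  (6,7) → (φ(6),φ(7)) = (0,1) ∈ E(G2) ✓
  (6,8) → (φ(6),φ(8)) = (0,8) ∈ E(G2) ✓
  (6,9) → (φ(6),φ(9)) = (0,7) ∈ E(G2) ✓
  (7,8) → (φ(7),φ(8)) = (1,8) ∈ E(G2) ✓
All 24 edges of G1 map to edges of G2, and |E(G1)| = |E(G2)| = 24, so φ is a bijection on edges as well as vertices. Hence G1 ≅ G2.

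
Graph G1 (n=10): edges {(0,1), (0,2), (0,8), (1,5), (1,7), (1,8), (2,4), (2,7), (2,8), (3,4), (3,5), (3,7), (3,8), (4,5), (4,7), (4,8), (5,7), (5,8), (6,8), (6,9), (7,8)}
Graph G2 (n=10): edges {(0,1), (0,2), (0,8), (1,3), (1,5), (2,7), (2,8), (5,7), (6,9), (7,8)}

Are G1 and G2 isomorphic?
No, not isomorphic

The graphs are NOT isomorphic.

Connected components of G1: 1 component(s) with vertex sets [[0, 1, 2, 3, 4, 5, 6, 7, 8, 9]], sizes [10].
Connected components of G2: 3 component(s) with vertex sets [[4], [6, 9], [0, 1, 2, 3, 5, 7, 8]], sizes [1, 2, 7].
The number of connected components (and the multiset of component sizes) is an isomorphism invariant — an isomorphism maps each component of G1 bijectively onto a component of G2. Since G1 has 1 component(s) and G2 has 3, they cannot be isomorphic.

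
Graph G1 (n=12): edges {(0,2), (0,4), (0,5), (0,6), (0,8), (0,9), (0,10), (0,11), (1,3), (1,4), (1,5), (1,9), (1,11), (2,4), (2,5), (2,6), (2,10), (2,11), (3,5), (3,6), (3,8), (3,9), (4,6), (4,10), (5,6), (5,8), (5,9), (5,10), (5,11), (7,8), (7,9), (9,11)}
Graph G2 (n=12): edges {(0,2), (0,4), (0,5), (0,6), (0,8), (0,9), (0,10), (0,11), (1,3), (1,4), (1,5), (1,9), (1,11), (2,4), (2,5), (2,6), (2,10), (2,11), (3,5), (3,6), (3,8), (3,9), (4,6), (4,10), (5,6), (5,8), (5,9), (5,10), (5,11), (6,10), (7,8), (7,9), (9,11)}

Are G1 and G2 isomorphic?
No, not isomorphic

The graphs are NOT isomorphic.

Counting edges: G1 has 32 edge(s); G2 has 33 edge(s).
Edge count is an isomorphism invariant (a bijection on vertices induces a bijection on edges), so differing edge counts rule out isomorphism.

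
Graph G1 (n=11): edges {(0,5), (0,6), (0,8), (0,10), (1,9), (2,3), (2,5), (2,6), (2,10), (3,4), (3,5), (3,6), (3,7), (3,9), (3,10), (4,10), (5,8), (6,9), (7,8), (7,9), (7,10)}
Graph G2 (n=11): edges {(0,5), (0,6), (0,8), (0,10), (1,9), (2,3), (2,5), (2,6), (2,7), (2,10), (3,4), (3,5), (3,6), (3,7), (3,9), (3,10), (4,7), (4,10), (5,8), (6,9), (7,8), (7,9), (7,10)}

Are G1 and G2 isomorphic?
No, not isomorphic

The graphs are NOT isomorphic.

Counting edges: G1 has 21 edge(s); G2 has 23 edge(s).
Edge count is an isomorphism invariant (a bijection on vertices induces a bijection on edges), so differing edge counts rule out isomorphism.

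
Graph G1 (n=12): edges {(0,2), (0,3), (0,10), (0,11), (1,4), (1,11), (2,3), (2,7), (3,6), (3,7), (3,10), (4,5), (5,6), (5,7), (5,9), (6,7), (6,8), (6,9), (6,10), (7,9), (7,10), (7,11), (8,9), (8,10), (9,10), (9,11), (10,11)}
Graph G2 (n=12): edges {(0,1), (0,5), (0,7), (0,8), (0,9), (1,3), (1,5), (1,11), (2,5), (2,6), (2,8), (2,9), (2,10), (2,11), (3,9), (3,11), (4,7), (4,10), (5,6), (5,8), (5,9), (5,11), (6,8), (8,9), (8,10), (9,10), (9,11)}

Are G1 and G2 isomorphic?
Yes, isomorphic

The graphs are isomorphic.
One valid mapping φ: V(G1) → V(G2): 0→1, 1→7, 2→3, 3→11, 4→4, 5→10, 6→2, 7→9, 8→6, 9→8, 10→5, 11→0

Verify φ preserves adjacency — for each edge of G1, its image is an edge of G2:
  (0,2) → (φ(0),φ(2)) = (1,3) ∈ E(G2) ✓
  (0,3) → (φ(0),φ(3)) = (1,11) ∈ E(G2) ✓
  (0,10) → (φ(0),φ(10)) = (1,5) ∈ E(G2) ✓
  (0,11) → (φ(0),φ(11)) = (0,1) ∈ E(G2) ✓
  (1,4) → (φ(1),φ(4)) = (4,7) ∈ E(G2) ✓
  (1,11) → (φ(1),φ(11)) = (0,7) ∈ E(G2) ✓
  (2,3) → (φ(2),φ(3)) = (3,11) ∈ E(G2) ✓
  (2,7) → (φ(2),φ(7)) = (3,9) ∈ E(G2) ✓
  (3,6) → (φ(3),φ(6)) = (2,11) ∈ E(G2) ✓
  (3,7) → (φ(3),φ(7)) = (9,11) ∈ E(G2) ✓
  (3,10) → (φ(3),φ(10)) = (5,11) ∈ E(G2) ✓
  (4,5) → (φ(4),φ(5)) = (4,10) ∈ E(G2) ✓
  (5,6) → (φ(5),φ(6)) = (2,10) ∈ E(G2) ✓
  (5,7) → (φ(5),φ(7)) = (9,10) ∈ E(G2) ✓
  (5,9) → (φ(5),φ(9)) = (8,10) ∈ E(G2) ✓
  (6,7) → (φ(6),φ(7)) = (2,9) ∈ E(G2) ✓
  (6,8) → (φ(6),φ(8)) = (2,6) ∈ E(G2) ✓
  (6,9) → (φ(6),φ(9)) = (2,8) ∈ E(G2) ✓
  (6,10) → (φ(6),φ(10)) = (2,5) ∈ E(G2) ✓
  (7,9) → (φ(7),φ(9)) = (8,9) ∈ E(G2) ✓
  (7,10) → (φ(7),φ(10)) = (5,9) ∈ E(G2) ✓
  (7,11) → (φ(7),φ(11)) = (0,9) ∈ E(G2) ✓
  (8,9) → (φ(8),φ(9)) = (6,8) ∈ E(G2) ✓
  (8,10) → (φ(8),φ(10)) = (5,6) ∈ E(G2) ✓
  (9,10) → (φ(9),φ(10)) = (5,8) ∈ E(G2) ✓
  (9,11) → (φ(9),φ(11)) = (0,8) ∈ E(G2) ✓
  (10,11) → (φ(10),φ(11)) = (0,5) ∈ E(G2) ✓
All 27 edges of G1 map to edges of G2, and |E(G1)| = |E(G2)| = 27, so φ is a bijection on edges as well as vertices. Hence G1 ≅ G2.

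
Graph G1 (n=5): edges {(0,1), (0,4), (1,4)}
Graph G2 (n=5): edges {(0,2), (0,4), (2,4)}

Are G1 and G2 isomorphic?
Yes, isomorphic

The graphs are isomorphic.
One valid mapping φ: V(G1) → V(G2): 0→4, 1→2, 2→1, 3→3, 4→0

Verify φ preserves adjacency — for each edge of G1, its image is an edge of G2:
  (0,1) → (φ(0),φ(1)) = (2,4) ∈ E(G2) ✓
  (0,4) → (φ(0),φ(4)) = (0,4) ∈ E(G2) ✓
  (1,4) → (φ(1),φ(4)) = (0,2) ∈ E(G2) ✓
All 3 edges of G1 map to edges of G2, and |E(G1)| = |E(G2)| = 3, so φ is a bijection on edges as well as vertices. Hence G1 ≅ G2.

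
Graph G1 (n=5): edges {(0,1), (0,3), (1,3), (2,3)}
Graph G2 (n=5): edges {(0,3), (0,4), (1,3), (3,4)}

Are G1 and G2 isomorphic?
Yes, isomorphic

The graphs are isomorphic.
One valid mapping φ: V(G1) → V(G2): 0→4, 1→0, 2→1, 3→3, 4→2

Verify φ preserves adjacency — for each edge of G1, its image is an edge of G2:
  (0,1) → (φ(0),φ(1)) = (0,4) ∈ E(G2) ✓
  (0,3) → (φ(0),φ(3)) = (3,4) ∈ E(G2) ✓
  (1,3) → (φ(1),φ(3)) = (0,3) ∈ E(G2) ✓
  (2,3) → (φ(2),φ(3)) = (1,3) ∈ E(G2) ✓
All 4 edges of G1 map to edges of G2, and |E(G1)| = |E(G2)| = 4, so φ is a bijection on edges as well as vertices. Hence G1 ≅ G2.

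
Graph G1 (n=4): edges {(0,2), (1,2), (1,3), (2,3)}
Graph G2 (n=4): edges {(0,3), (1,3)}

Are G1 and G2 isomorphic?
No, not isomorphic

The graphs are NOT isomorphic.

Degrees in G1: deg(0)=1, deg(1)=2, deg(2)=3, deg(3)=2.
Sorted degree sequence of G1: [3, 2, 2, 1].
Degrees in G2: deg(0)=1, deg(1)=1, deg(2)=0, deg(3)=2.
Sorted degree sequence of G2: [2, 1, 1, 0].
The (sorted) degree sequence is an isomorphism invariant, so since G1 and G2 have different degree sequences they cannot be isomorphic.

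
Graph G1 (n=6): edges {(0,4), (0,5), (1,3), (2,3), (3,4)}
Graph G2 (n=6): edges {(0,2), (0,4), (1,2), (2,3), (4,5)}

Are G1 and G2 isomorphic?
Yes, isomorphic

The graphs are isomorphic.
One valid mapping φ: V(G1) → V(G2): 0→4, 1→3, 2→1, 3→2, 4→0, 5→5

Verify φ preserves adjacency — for each edge of G1, its image is an edge of G2:
  (0,4) → (φ(0),φ(4)) = (0,4) ∈ E(G2) ✓
  (0,5) → (φ(0),φ(5)) = (4,5) ∈ E(G2) ✓
  (1,3) → (φ(1),φ(3)) = (2,3) ∈ E(G2) ✓
  (2,3) → (φ(2),φ(3)) = (1,2) ∈ E(G2) ✓
  (3,4) → (φ(3),φ(4)) = (0,2) ∈ E(G2) ✓
All 5 edges of G1 map to edges of G2, and |E(G1)| = |E(G2)| = 5, so φ is a bijection on edges as well as vertices. Hence G1 ≅ G2.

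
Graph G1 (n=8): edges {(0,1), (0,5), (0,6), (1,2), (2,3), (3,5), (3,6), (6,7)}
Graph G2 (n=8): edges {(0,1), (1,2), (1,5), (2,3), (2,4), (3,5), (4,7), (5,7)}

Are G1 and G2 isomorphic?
Yes, isomorphic

The graphs are isomorphic.
One valid mapping φ: V(G1) → V(G2): 0→5, 1→7, 2→4, 3→2, 4→6, 5→3, 6→1, 7→0

Verify φ preserves adjacency — for each edge of G1, its image is an edge of G2:
  (0,1) → (φ(0),φ(1)) = (5,7) ∈ E(G2) ✓
  (0,5) → (φ(0),φ(5)) = (3,5) ∈ E(G2) ✓
  (0,6) → (φ(0),φ(6)) = (1,5) ∈ E(G2) ✓
  (1,2) → (φ(1),φ(2)) = (4,7) ∈ E(G2) ✓
  (2,3) → (φ(2),φ(3)) = (2,4) ∈ E(G2) ✓
  (3,5) → (φ(3),φ(5)) = (2,3) ∈ E(G2) ✓
  (3,6) → (φ(3),φ(6)) = (1,2) ∈ E(G2) ✓
  (6,7) → (φ(6),φ(7)) = (0,1) ∈ E(G2) ✓
All 8 edges of G1 map to edges of G2, and |E(G1)| = |E(G2)| = 8, so φ is a bijection on edges as well as vertices. Hence G1 ≅ G2.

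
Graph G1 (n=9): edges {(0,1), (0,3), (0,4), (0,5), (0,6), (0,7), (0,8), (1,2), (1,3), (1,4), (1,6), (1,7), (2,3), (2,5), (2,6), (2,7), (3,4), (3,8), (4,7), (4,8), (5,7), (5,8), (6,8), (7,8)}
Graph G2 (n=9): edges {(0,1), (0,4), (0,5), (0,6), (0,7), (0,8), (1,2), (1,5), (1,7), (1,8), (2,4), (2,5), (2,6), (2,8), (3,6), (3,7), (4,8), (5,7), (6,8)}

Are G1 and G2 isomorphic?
No, not isomorphic

The graphs are NOT isomorphic.

Degrees in G1: deg(0)=7, deg(1)=6, deg(2)=5, deg(3)=5, deg(4)=5, deg(5)=4, deg(6)=4, deg(7)=6, deg(8)=6.
Sorted degree sequence of G1: [7, 6, 6, 6, 5, 5, 5, 4, 4].
Degrees in G2: deg(0)=6, deg(1)=5, deg(2)=5, deg(3)=2, deg(4)=3, deg(5)=4, deg(6)=4, deg(7)=4, deg(8)=5.
Sorted degree sequence of G2: [6, 5, 5, 5, 4, 4, 4, 3, 2].
The (sorted) degree sequence is an isomorphism invariant, so since G1 and G2 have different degree sequences they cannot be isomorphic.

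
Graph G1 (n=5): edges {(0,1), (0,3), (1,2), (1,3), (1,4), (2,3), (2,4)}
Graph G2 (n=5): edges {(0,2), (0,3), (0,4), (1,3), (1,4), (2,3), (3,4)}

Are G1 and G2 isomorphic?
Yes, isomorphic

The graphs are isomorphic.
One valid mapping φ: V(G1) → V(G2): 0→1, 1→3, 2→0, 3→4, 4→2

Verify φ preserves adjacency — for each edge of G1, its image is an edge of G2:
  (0,1) → (φ(0),φ(1)) = (1,3) ∈ E(G2) ✓
  (0,3) → (φ(0),φ(3)) = (1,4) ∈ E(G2) ✓
  (1,2) → (φ(1),φ(2)) = (0,3) ∈ E(G2) ✓
  (1,3) → (φ(1),φ(3)) = (3,4) ∈ E(G2) ✓
  (1,4) → (φ(1),φ(4)) = (2,3) ∈ E(G2) ✓
  (2,3) → (φ(2),φ(3)) = (0,4) ∈ E(G2) ✓
  (2,4) → (φ(2),φ(4)) = (0,2) ∈ E(G2) ✓
All 7 edges of G1 map to edges of G2, and |E(G1)| = |E(G2)| = 7, so φ is a bijection on edges as well as vertices. Hence G1 ≅ G2.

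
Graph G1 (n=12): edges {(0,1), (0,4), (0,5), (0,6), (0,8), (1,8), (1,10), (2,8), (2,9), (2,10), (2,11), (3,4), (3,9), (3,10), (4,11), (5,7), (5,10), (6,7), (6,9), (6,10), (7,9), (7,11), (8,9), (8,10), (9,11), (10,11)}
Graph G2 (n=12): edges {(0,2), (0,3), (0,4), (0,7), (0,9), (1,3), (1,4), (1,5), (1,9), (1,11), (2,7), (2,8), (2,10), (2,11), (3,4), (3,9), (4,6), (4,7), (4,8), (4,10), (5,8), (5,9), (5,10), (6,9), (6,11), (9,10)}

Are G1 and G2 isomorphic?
Yes, isomorphic

The graphs are isomorphic.
One valid mapping φ: V(G1) → V(G2): 0→2, 1→7, 2→3, 3→6, 4→11, 5→8, 6→10, 7→5, 8→0, 9→9, 10→4, 11→1

Verify φ preserves adjacency — for each edge of G1, its image is an edge of G2:
  (0,1) → (φ(0),φ(1)) = (2,7) ∈ E(G2) ✓
  (0,4) → (φ(0),φ(4)) = (2,11) ∈ E(G2) ✓
  (0,5) → (φ(0),φ(5)) = (2,8) ∈ E(G2) ✓
  (0,6) → (φ(0),φ(6)) = (2,10) ∈ E(G2) ✓
  (0,8) → (φ(0),φ(8)) = (0,2) ∈ E(G2) ✓
  (1,8) → (φ(1),φ(8)) = (0,7) ∈ E(G2) ✓
  (1,10) → (φ(1),φ(10)) = (4,7) ∈ E(G2) ✓
  (2,8) → (φ(2),φ(8)) = (0,3) ∈ E(G2) ✓
  (2,9) → (φ(2),φ(9)) = (3,9) ∈ E(G2) ✓
  (2,10) → (φ(2),φ(10)) = (3,4) ∈ E(G2) ✓
  (2,11) → (φ(2),φ(11)) = (1,3) ∈ E(G2) ✓
  (3,4) → (φ(3),φ(4)) = (6,11) ∈ E(G2) ✓
  (3,9) → (φ(3),φ(9)) = (6,9) ∈ E(G2) ✓
  (3,10) → (φ(3),φ(10)) = (4,6) ∈ E(G2) ✓
  (4,11) → (φ(4),φ(11)) = (1,11) ∈ E(G2) ✓
  (5,7) → (φ(5),φ(7)) = (5,8) ∈ E(G2) ✓
  (5,10) → (φ(5),φ(10)) = (4,8) ∈ E(G2) ✓
  (6,7) → (φ(6),φ(7)) = (5,10) ∈ E(G2) ✓
  (6,9) → (φ(6),φ(9)) = (9,10) ∈ E(G2) ✓
  (6,10) → (φ(6),φ(10)) = (4,10) ∈ E(G2) ✓
  (7,9) → (φ(7),φ(9)) = (5,9) ∈ E(G2) ✓
  (7,11) → (φ(7),φ(11)) = (1,5) ∈ E(G2) ✓
  (8,9) → (φ(8),φ(9)) = (0,9) ∈ E(G2) ✓
  (8,10) → (φ(8),φ(10)) = (0,4) ∈ E(G2) ✓
  (9,11) → (φ(9),φ(11)) = (1,9) ∈ E(G2) ✓
  (10,11) → (φ(10),φ(11)) = (1,4) ∈ E(G2) ✓
All 26 edges of G1 map to edges of G2, and |E(G1)| = |E(G2)| = 26, so φ is a bijection on edges as well as vertices. Hence G1 ≅ G2.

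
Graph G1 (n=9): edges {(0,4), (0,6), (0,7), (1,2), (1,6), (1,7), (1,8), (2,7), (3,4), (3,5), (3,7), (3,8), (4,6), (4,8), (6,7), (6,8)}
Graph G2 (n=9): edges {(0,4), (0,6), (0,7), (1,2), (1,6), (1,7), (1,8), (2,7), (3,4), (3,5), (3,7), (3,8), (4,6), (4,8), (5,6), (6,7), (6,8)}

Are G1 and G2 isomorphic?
No, not isomorphic

The graphs are NOT isomorphic.

Counting edges: G1 has 16 edge(s); G2 has 17 edge(s).
Edge count is an isomorphism invariant (a bijection on vertices induces a bijection on edges), so differing edge counts rule out isomorphism.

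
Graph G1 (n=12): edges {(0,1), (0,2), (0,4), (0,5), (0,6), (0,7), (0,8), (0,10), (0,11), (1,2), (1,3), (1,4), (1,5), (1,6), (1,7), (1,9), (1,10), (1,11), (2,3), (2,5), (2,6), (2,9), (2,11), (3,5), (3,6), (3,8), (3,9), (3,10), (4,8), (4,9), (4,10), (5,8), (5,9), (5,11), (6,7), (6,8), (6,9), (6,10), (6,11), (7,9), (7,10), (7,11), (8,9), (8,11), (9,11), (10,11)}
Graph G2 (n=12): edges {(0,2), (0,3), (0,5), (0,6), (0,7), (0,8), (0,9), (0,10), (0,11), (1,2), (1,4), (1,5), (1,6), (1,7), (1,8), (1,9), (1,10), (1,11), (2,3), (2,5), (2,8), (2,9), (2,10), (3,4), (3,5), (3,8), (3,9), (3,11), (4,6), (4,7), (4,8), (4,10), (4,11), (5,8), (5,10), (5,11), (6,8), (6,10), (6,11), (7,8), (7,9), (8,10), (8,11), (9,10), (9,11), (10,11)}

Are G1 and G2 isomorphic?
Yes, isomorphic

The graphs are isomorphic.
One valid mapping φ: V(G1) → V(G2): 0→1, 1→8, 2→5, 3→3, 4→7, 5→2, 6→11, 7→6, 8→9, 9→0, 10→4, 11→10

Verify φ preserves adjacency — for each edge of G1, its image is an edge of G2:
  (0,1) → (φ(0),φ(1)) = (1,8) ∈ E(G2) ✓
  (0,2) → (φ(0),φ(2)) = (1,5) ∈ E(G2) ✓
  (0,4) → (φ(0),φ(4)) = (1,7) ∈ E(G2) ✓
  (0,5) → (φ(0),φ(5)) = (1,2) ∈ E(G2) ✓
  (0,6) → (φ(0),φ(6)) = (1,11) ∈ E(G2) ✓
  (0,7) → (φ(0),φ(7)) = (1,6) ∈ E(G2) ✓
  (0,8) → (φ(0),φ(8)) = (1,9) ∈ E(G2) ✓
  (0,10) → (φ(0),φ(10)) = (1,4) ∈ E(G2) ✓
  (0,11) → (φ(0),φ(11)) = (1,10) ∈ E(G2) ✓
  (1,2) → (φ(1),φ(2)) = (5,8) ∈ E(G2) ✓
  (1,3) → (φ(1),φ(3)) = (3,8) ∈ E(G2) ✓
  (1,4) → (φ(1),φ(4)) = (7,8) ∈ E(G2) ✓
  (1,5) → (φ(1),φ(5)) = (2,8) ∈ E(G2) ✓
  (1,6) → (φ(1),φ(6)) = (8,11) ∈ E(G2) ✓
  (1,7) → (φ(1),φ(7)) = (6,8) ∈ E(G2) ✓
  (1,9) → (φ(1),φ(9)) = (0,8) ∈ E(G2) ✓
  (1,10) → (φ(1),φ(10)) = (4,8) ∈ E(G2) ✓
  (1,11) → (φ(1),φ(11)) = (8,10) ∈ E(G2) ✓
  (2,3) → (φ(2),φ(3)) = (3,5) ∈ E(G2) ✓
  (2,5) → (φ(2),φ(5)) = (2,5) ∈ E(G2) ✓
  (2,6) → (φ(2),φ(6)) = (5,11) ∈ E(G2) ✓
  (2,9) → (φ(2),φ(9)) = (0,5) ∈ E(G2) ✓
  (2,11) → (φ(2),φ(11)) = (5,10) ∈ E(G2) ✓
  (3,5) → (φ(3),φ(5)) = (2,3) ∈ E(G2) ✓
  (3,6) → (φ(3),φ(6)) = (3,11) ∈ E(G2) ✓
  (3,8) → (φ(3),φ(8)) = (3,9) ∈ E(G2) ✓
  (3,9) → (φ(3),φ(9)) = (0,3) ∈ E(G2) ✓
  (3,10) → (φ(3),φ(10)) = (3,4) ∈ E(G2) ✓
  (4,8) → (φ(4),φ(8)) = (7,9) ∈ E(G2) ✓
  (4,9) → (φ(4),φ(9)) = (0,7) ∈ E(G2) ✓
  (4,10) → (φ(4),φ(10)) = (4,7) ∈ E(G2) ✓
  (5,8) → (φ(5),φ(8)) = (2,9) ∈ E(G2) ✓
  (5,9) → (φ(5),φ(9)) = (0,2) ∈ E(G2) ✓
  (5,11) → (φ(5),φ(11)) = (2,10) ∈ E(G2) ✓
  (6,7) → (φ(6),φ(7)) = (6,11) ∈ E(G2) ✓
  (6,8) → (φ(6),φ(8)) = (9,11) ∈ E(G2) ✓
  (6,9) → (φ(6),φ(9)) = (0,11) ∈ E(G2) ✓
  (6,10) → (φ(6),φ(10)) = (4,11) ∈ E(G2) ✓
  (6,11) → (φ(6),φ(11)) = (10,11) ∈ E(G2) ✓
  (7,9) → (φ(7),φ(9)) = (0,6) ∈ E(G2) ✓
  (7,10) → (φ(7),φ(10)) = (4,6) ∈ E(G2) ✓
  (7,11) → (φ(7),φ(11)) = (6,10) ∈ E(G2) ✓
  (8,9) → (φ(8),φ(9)) = (0,9) ∈ E(G2) ✓
  (8,11) → (φ(8),φ(11)) = (9,10) ∈ E(G2) ✓
  (9,11) → (φ(9),φ(11)) = (0,10) ∈ E(G2) ✓
  (10,11) → (φ(10),φ(11)) = (4,10) ∈ E(G2) ✓
All 46 edges of G1 map to edges of G2, and |E(G1)| = |E(G2)| = 46, so φ is a bijection on edges as well as vertices. Hence G1 ≅ G2.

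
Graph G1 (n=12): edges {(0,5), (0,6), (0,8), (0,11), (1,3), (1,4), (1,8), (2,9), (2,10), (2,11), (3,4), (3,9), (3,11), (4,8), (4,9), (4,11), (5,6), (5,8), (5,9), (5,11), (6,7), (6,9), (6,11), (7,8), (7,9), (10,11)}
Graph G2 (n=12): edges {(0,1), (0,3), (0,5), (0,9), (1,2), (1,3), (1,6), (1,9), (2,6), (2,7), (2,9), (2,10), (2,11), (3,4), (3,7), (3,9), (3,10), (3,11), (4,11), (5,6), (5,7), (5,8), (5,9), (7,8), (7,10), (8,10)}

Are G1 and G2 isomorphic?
Yes, isomorphic

The graphs are isomorphic.
One valid mapping φ: V(G1) → V(G2): 0→0, 1→8, 2→11, 3→10, 4→7, 5→9, 6→1, 7→6, 8→5, 9→2, 10→4, 11→3

Verify φ preserves adjacency — for each edge of G1, its image is an edge of G2:
  (0,5) → (φ(0),φ(5)) = (0,9) ∈ E(G2) ✓
  (0,6) → (φ(0),φ(6)) = (0,1) ∈ E(G2) ✓
  (0,8) → (φ(0),φ(8)) = (0,5) ∈ E(G2) ✓
  (0,11) → (φ(0),φ(11)) = (0,3) ∈ E(G2) ✓
  (1,3) → (φ(1),φ(3)) = (8,10) ∈ E(G2) ✓
  (1,4) → (φ(1),φ(4)) = (7,8) ∈ E(G2) ✓
  (1,8) → (φ(1),φ(8)) = (5,8) ∈ E(G2) ✓
  (2,9) → (φ(2),φ(9)) = (2,11) ∈ E(G2) ✓
  (2,10) → (φ(2),φ(10)) = (4,11) ∈ E(G2) ✓
  (2,11) → (φ(2),φ(11)) = (3,11) ∈ E(G2) ✓
  (3,4) → (φ(3),φ(4)) = (7,10) ∈ E(G2) ✓
  (3,9) → (φ(3),φ(9)) = (2,10) ∈ E(G2) ✓
  (3,11) → (φ(3),φ(11)) = (3,10) ∈ E(G2) ✓
  (4,8) → (φ(4),φ(8)) = (5,7) ∈ E(G2) ✓
  (4,9) → (φ(4),φ(9)) = (2,7) ∈ E(G2) ✓
  (4,11) → (φ(4),φ(11)) = (3,7) ∈ E(G2) ✓
  (5,6) → (φ(5),φ(6)) = (1,9) ∈ E(G2) ✓
  (5,8) → (φ(5),φ(8)) = (5,9) ∈ E(G2) ✓
  (5,9) → (φ(5),φ(9)) = (2,9) ∈ E(G2) ✓
  (5,11) → (φ(5),φ(11)) = (3,9) ∈ E(G2) ✓
  (6,7) → (φ(6),φ(7)) = (1,6) ∈ E(G2) ✓
  (6,9) → (φ(6),φ(9)) = (1,2) ∈ E(G2) ✓
  (6,11) → (φ(6),φ(11)) = (1,3) ∈ E(G2) ✓
  (7,8) → (φ(7),φ(8)) = (5,6) ∈ E(G2) ✓
  (7,9) → (φ(7),φ(9)) = (2,6) ∈ E(G2) ✓
  (10,11) → (φ(10),φ(11)) = (3,4) ∈ E(G2) ✓
All 26 edges of G1 map to edges of G2, and |E(G1)| = |E(G2)| = 26, so φ is a bijection on edges as well as vertices. Hence G1 ≅ G2.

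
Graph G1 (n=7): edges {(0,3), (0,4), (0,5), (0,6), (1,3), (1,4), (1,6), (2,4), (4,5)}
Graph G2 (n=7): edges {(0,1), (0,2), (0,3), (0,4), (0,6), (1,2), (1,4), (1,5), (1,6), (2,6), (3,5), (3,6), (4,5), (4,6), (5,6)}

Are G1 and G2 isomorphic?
No, not isomorphic

The graphs are NOT isomorphic.

Counting triangles (3-cliques): G1 has 1, G2 has 12.
Triangle count is an isomorphism invariant, so differing triangle counts rule out isomorphism.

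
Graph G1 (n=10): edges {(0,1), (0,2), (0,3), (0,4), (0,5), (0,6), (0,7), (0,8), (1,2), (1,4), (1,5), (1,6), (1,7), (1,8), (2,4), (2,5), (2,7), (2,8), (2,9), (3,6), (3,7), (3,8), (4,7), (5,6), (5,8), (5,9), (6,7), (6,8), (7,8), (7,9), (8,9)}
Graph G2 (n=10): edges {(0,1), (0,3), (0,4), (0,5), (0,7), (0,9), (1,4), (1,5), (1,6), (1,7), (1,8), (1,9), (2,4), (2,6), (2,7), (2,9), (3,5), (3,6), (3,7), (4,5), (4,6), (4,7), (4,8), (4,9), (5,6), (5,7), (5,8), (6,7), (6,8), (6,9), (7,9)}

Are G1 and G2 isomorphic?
Yes, isomorphic

The graphs are isomorphic.
One valid mapping φ: V(G1) → V(G2): 0→4, 1→1, 2→5, 3→2, 4→8, 5→0, 6→9, 7→6, 8→7, 9→3

Verify φ preserves adjacency — for each edge of G1, its image is an edge of G2:
  (0,1) → (φ(0),φ(1)) = (1,4) ∈ E(G2) ✓
  (0,2) → (φ(0),φ(2)) = (4,5) ∈ E(G2) ✓
  (0,3) → (φ(0),φ(3)) = (2,4) ∈ E(G2) ✓
  (0,4) → (φ(0),φ(4)) = (4,8) ∈ E(G2) ✓
  (0,5) → (φ(0),φ(5)) = (0,4) ∈ E(G2) ✓
  (0,6) → (φ(0),φ(6)) = (4,9) ∈ E(G2) ✓
  (0,7) → (φ(0),φ(7)) = (4,6) ∈ E(G2) ✓
  (0,8) → (φ(0),φ(8)) = (4,7) ∈ E(G2) ✓
  (1,2) → (φ(1),φ(2)) = (1,5) ∈ E(G2) ✓
  (1,4) → (φ(1),φ(4)) = (1,8) ∈ E(G2) ✓
  (1,5) → (φ(1),φ(5)) = (0,1) ∈ E(G2) ✓
  (1,6) → (φ(1),φ(6)) = (1,9) ∈ E(G2) ✓
  (1,7) → (φ(1),φ(7)) = (1,6) ∈ E(G2) ✓
  (1,8) → (φ(1),φ(8)) = (1,7) ∈ E(G2) ✓
  (2,4) → (φ(2),φ(4)) = (5,8) ∈ E(G2) ✓
  (2,5) → (φ(2),φ(5)) = (0,5) ∈ E(G2) ✓
  (2,7) → (φ(2),φ(7)) = (5,6) ∈ E(G2) ✓
  (2,8) → (φ(2),φ(8)) = (5,7) ∈ E(G2) ✓
  (2,9) → (φ(2),φ(9)) = (3,5) ∈ E(G2) ✓
  (3,6) → (φ(3),φ(6)) = (2,9) ∈ E(G2) ✓
  (3,7) → (φ(3),φ(7)) = (2,6) ∈ E(G2) ✓
  (3,8) → (φ(3),φ(8)) = (2,7) ∈ E(G2) ✓
  (4,7) → (φ(4),φ(7)) = (6,8) ∈ E(G2) ✓
  (5,6) → (φ(5),φ(6)) = (0,9) ∈ E(G2) ✓
  (5,8) → (φ(5),φ(8)) = (0,7) ∈ E(G2) ✓
  (5,9) → (φ(5),φ(9)) = (0,3) ∈ E(G2) ✓
  (6,7) → (φ(6),φ(7)) = (6,9) ∈ E(G2) ✓
  (6,8) → (φ(6),φ(8)) = (7,9) ∈ E(G2) ✓
  (7,8) → (φ(7),φ(8)) = (6,7) ∈ E(G2) ✓
  (7,9) → (φ(7),φ(9)) = (3,6) ∈ E(G2) ✓
  (8,9) → (φ(8),φ(9)) = (3,7) ∈ E(G2) ✓
All 31 edges of G1 map to edges of G2, and |E(G1)| = |E(G2)| = 31, so φ is a bijection on edges as well as vertices. Hence G1 ≅ G2.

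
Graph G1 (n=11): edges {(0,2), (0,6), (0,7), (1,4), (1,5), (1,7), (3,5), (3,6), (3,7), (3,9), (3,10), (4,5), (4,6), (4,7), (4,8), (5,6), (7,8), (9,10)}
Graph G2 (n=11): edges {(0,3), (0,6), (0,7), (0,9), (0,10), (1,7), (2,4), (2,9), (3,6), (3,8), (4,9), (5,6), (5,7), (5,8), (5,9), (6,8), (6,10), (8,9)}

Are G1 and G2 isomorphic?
Yes, isomorphic

The graphs are isomorphic.
One valid mapping φ: V(G1) → V(G2): 0→7, 1→3, 2→1, 3→9, 4→6, 5→8, 6→5, 7→0, 8→10, 9→4, 10→2

Verify φ preserves adjacency — for each edge of G1, its image is an edge of G2:
  (0,2) → (φ(0),φ(2)) = (1,7) ∈ E(G2) ✓
  (0,6) → (φ(0),φ(6)) = (5,7) ∈ E(G2) ✓
  (0,7) → (φ(0),φ(7)) = (0,7) ∈ E(G2) ✓
  (1,4) → (φ(1),φ(4)) = (3,6) ∈ E(G2) ✓
  (1,5) → (φ(1),φ(5)) = (3,8) ∈ E(G2) ✓
  (1,7) → (φ(1),φ(7)) = (0,3) ∈ E(G2) ✓
  (3,5) → (φ(3),φ(5)) = (8,9) ∈ E(G2) ✓
  (3,6) → (φ(3),φ(6)) = (5,9) ∈ E(G2) ✓
  (3,7) → (φ(3),φ(7)) = (0,9) ∈ E(G2) ✓
  (3,9) → (φ(3),φ(9)) = (4,9) ∈ E(G2) ✓
  (3,10) → (φ(3),φ(10)) = (2,9) ∈ E(G2) ✓
  (4,5) → (φ(4),φ(5)) = (6,8) ∈ E(G2) ✓
  (4,6) → (φ(4),φ(6)) = (5,6) ∈ E(G2) ✓
  (4,7) → (φ(4),φ(7)) = (0,6) ∈ E(G2) ✓
  (4,8) → (φ(4),φ(8)) = (6,10) ∈ E(G2) ✓
  (5,6) → (φ(5),φ(6)) = (5,8) ∈ E(G2) ✓
  (7,8) → (φ(7),φ(8)) = (0,10) ∈ E(G2) ✓
  (9,10) → (φ(9),φ(10)) = (2,4) ∈ E(G2) ✓
All 18 edges of G1 map to edges of G2, and |E(G1)| = |E(G2)| = 18, so φ is a bijection on edges as well as vertices. Hence G1 ≅ G2.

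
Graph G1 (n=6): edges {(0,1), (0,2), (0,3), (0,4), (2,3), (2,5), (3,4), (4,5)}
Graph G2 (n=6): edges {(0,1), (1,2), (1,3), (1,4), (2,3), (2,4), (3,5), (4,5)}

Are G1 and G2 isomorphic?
Yes, isomorphic

The graphs are isomorphic.
One valid mapping φ: V(G1) → V(G2): 0→1, 1→0, 2→4, 3→2, 4→3, 5→5

Verify φ preserves adjacency — for each edge of G1, its image is an edge of G2:
  (0,1) → (φ(0),φ(1)) = (0,1) ∈ E(G2) ✓
  (0,2) → (φ(0),φ(2)) = (1,4) ∈ E(G2) ✓
  (0,3) → (φ(0),φ(3)) = (1,2) ∈ E(G2) ✓
  (0,4) → (φ(0),φ(4)) = (1,3) ∈ E(G2) ✓
  (2,3) → (φ(2),φ(3)) = (2,4) ∈ E(G2) ✓
  (2,5) → (φ(2),φ(5)) = (4,5) ∈ E(G2) ✓
  (3,4) → (φ(3),φ(4)) = (2,3) ∈ E(G2) ✓
  (4,5) → (φ(4),φ(5)) = (3,5) ∈ E(G2) ✓
All 8 edges of G1 map to edges of G2, and |E(G1)| = |E(G2)| = 8, so φ is a bijection on edges as well as vertices. Hence G1 ≅ G2.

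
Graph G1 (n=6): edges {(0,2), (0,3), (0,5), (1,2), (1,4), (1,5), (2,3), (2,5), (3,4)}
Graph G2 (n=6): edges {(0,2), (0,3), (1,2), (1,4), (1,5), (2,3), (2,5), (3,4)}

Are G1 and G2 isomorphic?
No, not isomorphic

The graphs are NOT isomorphic.

Counting edges: G1 has 9 edge(s); G2 has 8 edge(s).
Edge count is an isomorphism invariant (a bijection on vertices induces a bijection on edges), so differing edge counts rule out isomorphism.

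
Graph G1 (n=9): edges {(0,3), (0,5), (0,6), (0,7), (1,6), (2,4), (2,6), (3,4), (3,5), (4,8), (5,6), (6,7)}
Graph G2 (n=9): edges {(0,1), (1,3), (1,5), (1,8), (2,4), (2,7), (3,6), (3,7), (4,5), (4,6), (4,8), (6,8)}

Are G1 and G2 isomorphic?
No, not isomorphic

The graphs are NOT isomorphic.

Counting triangles (3-cliques): G1 has 3, G2 has 1.
Triangle count is an isomorphism invariant, so differing triangle counts rule out isomorphism.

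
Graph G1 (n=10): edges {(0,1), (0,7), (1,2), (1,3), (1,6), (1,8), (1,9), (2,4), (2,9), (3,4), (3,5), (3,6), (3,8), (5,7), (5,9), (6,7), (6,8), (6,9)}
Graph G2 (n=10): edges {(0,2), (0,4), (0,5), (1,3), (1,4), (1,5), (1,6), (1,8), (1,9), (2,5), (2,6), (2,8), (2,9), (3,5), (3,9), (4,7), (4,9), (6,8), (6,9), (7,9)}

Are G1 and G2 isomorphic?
No, not isomorphic

The graphs are NOT isomorphic.

Degrees in G1: deg(0)=2, deg(1)=6, deg(2)=3, deg(3)=5, deg(4)=2, deg(5)=3, deg(6)=5, deg(7)=3, deg(8)=3, deg(9)=4.
Sorted degree sequence of G1: [6, 5, 5, 4, 3, 3, 3, 3, 2, 2].
Degrees in G2: deg(0)=3, deg(1)=6, deg(2)=5, deg(3)=3, deg(4)=4, deg(5)=4, deg(6)=4, deg(7)=2, deg(8)=3, deg(9)=6.
Sorted degree sequence of G2: [6, 6, 5, 4, 4, 4, 3, 3, 3, 2].
The (sorted) degree sequence is an isomorphism invariant, so since G1 and G2 have different degree sequences they cannot be isomorphic.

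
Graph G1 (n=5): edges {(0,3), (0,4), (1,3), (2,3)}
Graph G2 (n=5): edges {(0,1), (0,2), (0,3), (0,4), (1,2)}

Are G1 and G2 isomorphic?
No, not isomorphic

The graphs are NOT isomorphic.

Degrees in G1: deg(0)=2, deg(1)=1, deg(2)=1, deg(3)=3, deg(4)=1.
Sorted degree sequence of G1: [3, 2, 1, 1, 1].
Degrees in G2: deg(0)=4, deg(1)=2, deg(2)=2, deg(3)=1, deg(4)=1.
Sorted degree sequence of G2: [4, 2, 2, 1, 1].
The (sorted) degree sequence is an isomorphism invariant, so since G1 and G2 have different degree sequences they cannot be isomorphic.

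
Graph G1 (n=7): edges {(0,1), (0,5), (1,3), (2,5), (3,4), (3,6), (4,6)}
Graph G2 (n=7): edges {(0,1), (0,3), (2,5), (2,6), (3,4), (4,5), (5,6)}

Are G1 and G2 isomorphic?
Yes, isomorphic

The graphs are isomorphic.
One valid mapping φ: V(G1) → V(G2): 0→3, 1→4, 2→1, 3→5, 4→6, 5→0, 6→2

Verify φ preserves adjacency — for each edge of G1, its image is an edge of G2:
  (0,1) → (φ(0),φ(1)) = (3,4) ∈ E(G2) ✓
  (0,5) → (φ(0),φ(5)) = (0,3) ∈ E(G2) ✓
  (1,3) → (φ(1),φ(3)) = (4,5) ∈ E(G2) ✓
  (2,5) → (φ(2),φ(5)) = (0,1) ∈ E(G2) ✓
  (3,4) → (φ(3),φ(4)) = (5,6) ∈ E(G2) ✓
  (3,6) → (φ(3),φ(6)) = (2,5) ∈ E(G2) ✓
  (4,6) → (φ(4),φ(6)) = (2,6) ∈ E(G2) ✓
All 7 edges of G1 map to edges of G2, and |E(G1)| = |E(G2)| = 7, so φ is a bijection on edges as well as vertices. Hence G1 ≅ G2.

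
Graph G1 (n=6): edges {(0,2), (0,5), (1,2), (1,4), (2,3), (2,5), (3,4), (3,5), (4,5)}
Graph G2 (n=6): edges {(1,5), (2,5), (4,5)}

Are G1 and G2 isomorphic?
No, not isomorphic

The graphs are NOT isomorphic.

Connected components of G1: 1 component(s) with vertex sets [[0, 1, 2, 3, 4, 5]], sizes [6].
Connected components of G2: 3 component(s) with vertex sets [[0], [3], [1, 2, 4, 5]], sizes [1, 1, 4].
The number of connected components (and the multiset of component sizes) is an isomorphism invariant — an isomorphism maps each component of G1 bijectively onto a component of G2. Since G1 has 1 component(s) and G2 has 3, they cannot be isomorphic.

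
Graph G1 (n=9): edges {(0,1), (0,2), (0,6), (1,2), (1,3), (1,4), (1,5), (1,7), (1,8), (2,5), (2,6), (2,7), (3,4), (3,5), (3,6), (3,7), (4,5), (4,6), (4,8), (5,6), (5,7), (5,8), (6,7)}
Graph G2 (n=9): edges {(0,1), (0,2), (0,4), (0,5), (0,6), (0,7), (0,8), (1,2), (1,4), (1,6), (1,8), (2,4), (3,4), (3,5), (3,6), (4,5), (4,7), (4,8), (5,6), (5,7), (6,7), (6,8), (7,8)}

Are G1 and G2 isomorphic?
Yes, isomorphic

The graphs are isomorphic.
One valid mapping φ: V(G1) → V(G2): 0→3, 1→4, 2→5, 3→8, 4→1, 5→0, 6→6, 7→7, 8→2

Verify φ preserves adjacency — for each edge of G1, its image is an edge of G2:
  (0,1) → (φ(0),φ(1)) = (3,4) ∈ E(G2) ✓
  (0,2) → (φ(0),φ(2)) = (3,5) ∈ E(G2) ✓
  (0,6) → (φ(0),φ(6)) = (3,6) ∈ E(G2) ✓
  (1,2) → (φ(1),φ(2)) = (4,5) ∈ E(G2) ✓
  (1,3) → (φ(1),φ(3)) = (4,8) ∈ E(G2) ✓
  (1,4) → (φ(1),φ(4)) = (1,4) ∈ E(G2) ✓
  (1,5) → (φ(1),φ(5)) = (0,4) ∈ E(G2) ✓
  (1,7) → (φ(1),φ(7)) = (4,7) ∈ E(G2) ✓
  (1,8) → (φ(1),φ(8)) = (2,4) ∈ E(G2) ✓
  (2,5) → (φ(2),φ(5)) = (0,5) ∈ E(G2) ✓
  (2,6) → (φ(2),φ(6)) = (5,6) ∈ E(G2) ✓
  (2,7) → (φ(2),φ(7)) = (5,7) ∈ E(G2) ✓
  (3,4) → (φ(3),φ(4)) = (1,8) ∈ E(G2) ✓
  (3,5) → (φ(3),φ(5)) = (0,8) ∈ E(G2) ✓
  (3,6) → (φ(3),φ(6)) = (6,8) ∈ E(G2) ✓
  (3,7) → (φ(3),φ(7)) = (7,8) ∈ E(G2) ✓
  (4,5) → (φ(4),φ(5)) = (0,1) ∈ E(G2) ✓
  (4,6) → (φ(4),φ(6)) = (1,6) ∈ E(G2) ✓
  (4,8) → (φ(4),φ(8)) = (1,2) ∈ E(G2) ✓
  (5,6) → (φ(5),φ(6)) = (0,6) ∈ E(G2) ✓
  (5,7) → (φ(5),φ(7)) = (0,7) ∈ E(G2) ✓
  (5,8) → (φ(5),φ(8)) = (0,2) ∈ E(G2) ✓
  (6,7) → (φ(6),φ(7)) = (6,7) ∈ E(G2) ✓
All 23 edges of G1 map to edges of G2, and |E(G1)| = |E(G2)| = 23, so φ is a bijection on edges as well as vertices. Hence G1 ≅ G2.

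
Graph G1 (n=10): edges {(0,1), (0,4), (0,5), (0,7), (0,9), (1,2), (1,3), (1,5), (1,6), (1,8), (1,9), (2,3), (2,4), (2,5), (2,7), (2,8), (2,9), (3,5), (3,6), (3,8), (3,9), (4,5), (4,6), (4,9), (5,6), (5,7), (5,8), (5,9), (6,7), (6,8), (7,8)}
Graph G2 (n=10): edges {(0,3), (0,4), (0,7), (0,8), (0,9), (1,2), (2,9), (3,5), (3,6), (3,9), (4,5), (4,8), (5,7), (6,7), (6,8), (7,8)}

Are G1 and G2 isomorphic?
No, not isomorphic

The graphs are NOT isomorphic.

Degrees in G1: deg(0)=5, deg(1)=7, deg(2)=7, deg(3)=6, deg(4)=5, deg(5)=9, deg(6)=6, deg(7)=5, deg(8)=6, deg(9)=6.
Sorted degree sequence of G1: [9, 7, 7, 6, 6, 6, 6, 5, 5, 5].
Degrees in G2: deg(0)=5, deg(1)=1, deg(2)=2, deg(3)=4, deg(4)=3, deg(5)=3, deg(6)=3, deg(7)=4, deg(8)=4, deg(9)=3.
Sorted degree sequence of G2: [5, 4, 4, 4, 3, 3, 3, 3, 2, 1].
The (sorted) degree sequence is an isomorphism invariant, so since G1 and G2 have different degree sequences they cannot be isomorphic.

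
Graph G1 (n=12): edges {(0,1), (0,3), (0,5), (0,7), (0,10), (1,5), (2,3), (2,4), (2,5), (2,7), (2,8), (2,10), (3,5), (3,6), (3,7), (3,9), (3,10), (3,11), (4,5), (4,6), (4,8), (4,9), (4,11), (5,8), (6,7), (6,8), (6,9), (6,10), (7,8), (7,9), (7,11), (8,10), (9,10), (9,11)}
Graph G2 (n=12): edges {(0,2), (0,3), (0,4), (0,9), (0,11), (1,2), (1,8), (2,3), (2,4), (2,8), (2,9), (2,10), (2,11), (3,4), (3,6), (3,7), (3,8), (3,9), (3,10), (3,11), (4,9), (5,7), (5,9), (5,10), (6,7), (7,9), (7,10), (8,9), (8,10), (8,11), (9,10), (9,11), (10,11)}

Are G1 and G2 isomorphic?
No, not isomorphic

The graphs are NOT isomorphic.

Counting triangles (3-cliques): G1 has 28, G2 has 40.
Triangle count is an isomorphism invariant, so differing triangle counts rule out isomorphism.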